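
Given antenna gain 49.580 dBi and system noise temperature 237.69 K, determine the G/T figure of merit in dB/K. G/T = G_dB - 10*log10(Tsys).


G/T = 49.580 - 10*log10(237.69) = 49.580 - 23.76011 = 25.82 dB/K

25.82 dB/K


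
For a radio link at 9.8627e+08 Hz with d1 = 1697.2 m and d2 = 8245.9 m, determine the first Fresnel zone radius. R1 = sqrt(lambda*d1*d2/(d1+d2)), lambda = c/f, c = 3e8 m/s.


lambda = c / f = 3.0000e+08 / 9.8627e+08 = 0.3041763 m
R1 = sqrt(0.3041763 * 1697.2 * 8245.9 / (1697.2 + 8245.9)) = 20.69 m

20.69 m


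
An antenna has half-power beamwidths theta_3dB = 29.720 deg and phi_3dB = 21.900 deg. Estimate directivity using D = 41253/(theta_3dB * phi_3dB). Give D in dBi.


D_linear = 41253 / (29.720 * 21.900) = 63.38152
D_dBi = 10 * log10(63.38152) = 18.02 dBi

18.02 dBi


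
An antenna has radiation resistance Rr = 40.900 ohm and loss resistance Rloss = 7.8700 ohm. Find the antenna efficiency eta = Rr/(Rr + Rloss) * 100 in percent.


eta = 40.900 / (40.900 + 7.8700) * 100 = 83.86%

83.86%


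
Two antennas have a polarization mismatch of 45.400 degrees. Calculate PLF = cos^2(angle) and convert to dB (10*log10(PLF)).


PLF_linear = cos^2(45.400 deg) = 0.4930189
PLF_dB = 10 * log10(0.4930189) = -3.071 dB

-3.071 dB


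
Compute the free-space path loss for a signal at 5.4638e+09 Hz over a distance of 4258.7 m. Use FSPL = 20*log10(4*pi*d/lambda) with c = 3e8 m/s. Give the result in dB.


lambda = c / f = 3.0000e+08 / 5.4638e+09 = 0.05490684 m
FSPL = 20 * log10(4*pi*4258.7/0.05490684) = 119.8 dB

119.8 dB


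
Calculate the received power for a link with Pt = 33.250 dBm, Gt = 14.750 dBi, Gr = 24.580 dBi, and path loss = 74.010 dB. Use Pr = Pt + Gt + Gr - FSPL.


Pr = 33.250 + 14.750 + 24.580 - 74.010 = -1.43 dBm

-1.43 dBm


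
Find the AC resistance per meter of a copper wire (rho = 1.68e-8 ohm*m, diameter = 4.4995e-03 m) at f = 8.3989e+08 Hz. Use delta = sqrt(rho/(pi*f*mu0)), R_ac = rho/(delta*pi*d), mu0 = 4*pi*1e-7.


delta = sqrt(1.68e-8 / (pi * 8.3989e+08 * 4*pi*1e-7)) = 2.250938e-06 m
R_ac = 1.68e-8 / (2.250938e-06 * pi * 4.4995e-03) = 0.5280 ohm/m

0.5280 ohm/m


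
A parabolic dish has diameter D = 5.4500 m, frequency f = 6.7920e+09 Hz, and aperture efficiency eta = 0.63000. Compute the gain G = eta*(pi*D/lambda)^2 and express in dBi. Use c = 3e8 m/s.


lambda = c / f = 3.0000e+08 / 6.7920e+09 = 0.04416961 m
G_linear = 0.63000 * (pi * 5.4500 / 0.04416961)^2 = 94664.29
G_dBi = 10 * log10(94664.29) = 49.76 dBi

49.76 dBi


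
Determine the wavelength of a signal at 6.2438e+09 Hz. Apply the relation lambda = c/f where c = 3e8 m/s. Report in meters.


lambda = c / f = 3.0000e+08 / 6.2438e+09 = 0.04805 m

0.04805 m


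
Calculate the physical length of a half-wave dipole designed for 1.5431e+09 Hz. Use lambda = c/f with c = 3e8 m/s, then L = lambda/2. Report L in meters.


lambda = c / f = 3.0000e+08 / 1.5431e+09 = 0.1944138 m
L = lambda / 2 = 0.1944138 / 2 = 0.09721 m

0.09721 m


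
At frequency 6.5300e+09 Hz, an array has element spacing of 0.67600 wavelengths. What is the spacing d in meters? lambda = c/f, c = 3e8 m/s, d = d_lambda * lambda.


lambda = c / f = 3.0000e+08 / 6.5300e+09 = 0.04594181 m
d = 0.67600 * 0.04594181 = 0.03106 m

0.03106 m


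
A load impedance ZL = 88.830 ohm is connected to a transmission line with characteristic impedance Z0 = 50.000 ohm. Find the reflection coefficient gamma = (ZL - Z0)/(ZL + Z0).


gamma = (88.830 - 50.000) / (88.830 + 50.000) = 0.2797

0.2797


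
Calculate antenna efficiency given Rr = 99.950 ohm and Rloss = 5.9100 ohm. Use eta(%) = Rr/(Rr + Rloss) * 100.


eta = 99.950 / (99.950 + 5.9100) * 100 = 94.42%

94.42%


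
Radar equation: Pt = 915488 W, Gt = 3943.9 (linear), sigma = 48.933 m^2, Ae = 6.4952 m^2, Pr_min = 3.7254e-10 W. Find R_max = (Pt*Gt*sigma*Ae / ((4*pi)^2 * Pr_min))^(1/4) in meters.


R^4 = 915488*3943.9*48.933*6.4952 / ((4*pi)^2 * 3.7254e-10) = 1.950654e+19
R_max = 1.950654e+19^0.25 = 66458 m

66458 m


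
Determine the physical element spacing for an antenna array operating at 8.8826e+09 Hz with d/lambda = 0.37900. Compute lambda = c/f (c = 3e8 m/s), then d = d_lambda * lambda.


lambda = c / f = 3.0000e+08 / 8.8826e+09 = 0.03377390 m
d = 0.37900 * 0.03377390 = 0.01280 m

0.01280 m


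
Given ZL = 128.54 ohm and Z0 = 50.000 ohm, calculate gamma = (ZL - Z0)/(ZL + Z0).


gamma = (128.54 - 50.000) / (128.54 + 50.000) = 0.4399

0.4399


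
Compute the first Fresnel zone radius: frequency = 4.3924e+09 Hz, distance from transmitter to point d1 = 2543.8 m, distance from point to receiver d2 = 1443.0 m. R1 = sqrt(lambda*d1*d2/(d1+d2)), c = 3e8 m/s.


lambda = c / f = 3.0000e+08 / 4.3924e+09 = 0.06829979 m
R1 = sqrt(0.06829979 * 2543.8 * 1443.0 / (2543.8 + 1443.0)) = 7.930 m

7.930 m


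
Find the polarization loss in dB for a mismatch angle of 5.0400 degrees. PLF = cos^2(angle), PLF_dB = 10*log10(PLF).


PLF_linear = cos^2(5.0400 deg) = 0.9922822
PLF_dB = 10 * log10(0.9922822) = -0.03365 dB

-0.03365 dB


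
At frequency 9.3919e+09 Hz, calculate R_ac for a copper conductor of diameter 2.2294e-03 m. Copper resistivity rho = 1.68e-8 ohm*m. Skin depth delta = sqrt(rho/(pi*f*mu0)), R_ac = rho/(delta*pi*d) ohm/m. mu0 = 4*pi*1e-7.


delta = sqrt(1.68e-8 / (pi * 9.3919e+09 * 4*pi*1e-7)) = 6.731286e-07 m
R_ac = 1.68e-8 / (6.731286e-07 * pi * 2.2294e-03) = 3.563 ohm/m

3.563 ohm/m


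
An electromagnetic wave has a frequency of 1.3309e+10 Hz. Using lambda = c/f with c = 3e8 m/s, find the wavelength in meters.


lambda = c / f = 3.0000e+08 / 1.3309e+10 = 0.02254 m

0.02254 m


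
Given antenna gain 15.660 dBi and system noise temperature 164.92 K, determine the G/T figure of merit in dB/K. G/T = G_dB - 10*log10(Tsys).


G/T = 15.660 - 10*log10(164.92) = 15.660 - 22.17273 = -6.513 dB/K

-6.513 dB/K


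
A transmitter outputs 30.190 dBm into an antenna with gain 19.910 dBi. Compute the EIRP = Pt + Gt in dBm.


EIRP = Pt + Gt = 30.190 + 19.910 = 50.10 dBm

50.10 dBm


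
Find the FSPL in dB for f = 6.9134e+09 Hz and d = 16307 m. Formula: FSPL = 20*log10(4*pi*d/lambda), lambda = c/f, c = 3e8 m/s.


lambda = c / f = 3.0000e+08 / 6.9134e+09 = 0.04339399 m
FSPL = 20 * log10(4*pi*16307/0.04339399) = 133.5 dB

133.5 dB


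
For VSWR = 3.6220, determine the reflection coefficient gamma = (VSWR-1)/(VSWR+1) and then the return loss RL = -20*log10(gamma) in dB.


gamma = (3.6220 - 1) / (3.6220 + 1) = 0.5672869
RL = -20 * log10(0.5672869) = 4.924 dB

4.924 dB


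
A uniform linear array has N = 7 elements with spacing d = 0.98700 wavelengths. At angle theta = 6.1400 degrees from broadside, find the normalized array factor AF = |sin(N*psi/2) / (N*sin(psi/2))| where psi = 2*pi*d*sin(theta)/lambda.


psi = 2*pi*0.98700*sin(6.1400 deg) = 0.6633018 rad
AF = |sin(7*0.6633018/2) / (7*sin(0.6633018/2))| = 0.3208

0.3208


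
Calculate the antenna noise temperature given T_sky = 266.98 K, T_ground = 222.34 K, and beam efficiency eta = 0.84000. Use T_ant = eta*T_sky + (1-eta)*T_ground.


T_ant = 0.84000 * 266.98 + (1 - 0.84000) * 222.34 = 259.8 K

259.8 K


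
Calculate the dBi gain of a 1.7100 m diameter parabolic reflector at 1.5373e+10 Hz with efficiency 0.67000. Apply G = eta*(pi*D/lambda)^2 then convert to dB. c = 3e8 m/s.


lambda = c / f = 3.0000e+08 / 1.5373e+10 = 0.01951473 m
G_linear = 0.67000 * (pi * 1.7100 / 0.01951473)^2 = 50774.03
G_dBi = 10 * log10(50774.03) = 47.06 dBi

47.06 dBi


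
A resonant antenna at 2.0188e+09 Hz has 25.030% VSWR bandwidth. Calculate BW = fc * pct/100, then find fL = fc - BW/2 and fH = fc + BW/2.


BW = 2.0188e+09 * 25.030/100 = 5.053056e+08 Hz
fL = 2.0188e+09 - 5.053056e+08/2 = 1.766e+09 Hz
fH = 2.0188e+09 + 5.053056e+08/2 = 2.271e+09 Hz

BW=5.053e+08 Hz, fL=1.766e+09 Hz, fH=2.271e+09 Hz


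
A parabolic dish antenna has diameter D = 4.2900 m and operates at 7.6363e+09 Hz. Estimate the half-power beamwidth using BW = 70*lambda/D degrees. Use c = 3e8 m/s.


lambda = c / f = 3.0000e+08 / 7.6363e+09 = 0.03928604 m
BW = 70 * 0.03928604 / 4.2900 = 0.6410 deg

0.6410 deg


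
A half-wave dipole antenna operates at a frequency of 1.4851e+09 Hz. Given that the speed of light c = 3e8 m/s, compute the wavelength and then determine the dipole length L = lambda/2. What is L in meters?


lambda = c / f = 3.0000e+08 / 1.4851e+09 = 0.2020066 m
L = lambda / 2 = 0.2020066 / 2 = 0.1010 m

0.1010 m


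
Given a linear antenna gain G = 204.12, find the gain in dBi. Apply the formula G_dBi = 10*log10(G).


G_dBi = 10 * log10(204.12) = 23.10 dBi

23.10 dBi


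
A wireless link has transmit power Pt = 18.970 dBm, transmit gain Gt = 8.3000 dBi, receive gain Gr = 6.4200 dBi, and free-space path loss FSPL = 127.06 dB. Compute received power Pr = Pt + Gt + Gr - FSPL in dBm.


Pr = 18.970 + 8.3000 + 6.4200 - 127.06 = -93.37 dBm

-93.37 dBm


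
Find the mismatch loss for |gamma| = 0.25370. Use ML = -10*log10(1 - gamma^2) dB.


ML = -10 * log10(1 - 0.25370^2) = -10 * log10(0.93563631) = 0.2889 dB

0.2889 dB


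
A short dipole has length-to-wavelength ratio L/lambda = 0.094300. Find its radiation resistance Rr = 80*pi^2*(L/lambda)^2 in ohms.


Rr = 80 * pi^2 * (0.094300)^2 = 80 * 9.869604 * 8.892490e-03 = 7.021 ohm

7.021 ohm


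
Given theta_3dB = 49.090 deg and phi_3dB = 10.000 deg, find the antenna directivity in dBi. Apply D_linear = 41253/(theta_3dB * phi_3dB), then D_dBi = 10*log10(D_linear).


D_linear = 41253 / (49.090 * 10.000) = 84.03545
D_dBi = 10 * log10(84.03545) = 19.24 dBi

19.24 dBi


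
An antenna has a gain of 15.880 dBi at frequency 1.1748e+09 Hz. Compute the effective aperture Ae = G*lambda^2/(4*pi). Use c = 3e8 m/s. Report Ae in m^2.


lambda = c / f = 3.0000e+08 / 1.1748e+09 = 0.2553626 m
G_linear = 10^(15.880/10) = 38.72576
Ae = G_linear * lambda^2 / (4*pi) = 38.72576 * 0.2553626^2 / (4*pi) = 0.2010 m^2

0.2010 m^2


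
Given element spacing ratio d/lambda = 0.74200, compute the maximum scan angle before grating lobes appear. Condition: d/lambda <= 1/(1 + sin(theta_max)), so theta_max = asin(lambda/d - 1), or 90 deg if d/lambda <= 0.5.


lambda/d - 1 = 1/0.74200 - 1 = 0.3477089
theta_max = asin(0.3477089) = 20.35 deg

20.35 deg


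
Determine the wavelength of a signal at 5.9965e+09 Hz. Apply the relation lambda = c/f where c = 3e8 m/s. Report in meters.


lambda = c / f = 3.0000e+08 / 5.9965e+09 = 0.05003 m

0.05003 m


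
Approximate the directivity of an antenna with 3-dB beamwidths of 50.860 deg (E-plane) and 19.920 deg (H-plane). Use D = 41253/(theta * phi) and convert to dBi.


D_linear = 41253 / (50.860 * 19.920) = 40.71832
D_dBi = 10 * log10(40.71832) = 16.10 dBi

16.10 dBi


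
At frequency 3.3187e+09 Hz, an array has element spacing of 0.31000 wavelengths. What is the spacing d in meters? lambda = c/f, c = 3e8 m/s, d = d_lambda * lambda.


lambda = c / f = 3.0000e+08 / 3.3187e+09 = 0.09039684 m
d = 0.31000 * 0.09039684 = 0.02802 m

0.02802 m


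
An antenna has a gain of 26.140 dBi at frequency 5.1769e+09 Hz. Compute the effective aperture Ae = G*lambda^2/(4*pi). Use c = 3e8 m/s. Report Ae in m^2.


lambda = c / f = 3.0000e+08 / 5.1769e+09 = 0.05794974 m
G_linear = 10^(26.140/10) = 411.1497
Ae = G_linear * lambda^2 / (4*pi) = 411.1497 * 0.05794974^2 / (4*pi) = 0.1099 m^2

0.1099 m^2


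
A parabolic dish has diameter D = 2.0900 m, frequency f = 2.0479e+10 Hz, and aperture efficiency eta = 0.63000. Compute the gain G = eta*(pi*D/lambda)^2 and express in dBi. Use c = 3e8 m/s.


lambda = c / f = 3.0000e+08 / 2.0479e+10 = 0.01464915 m
G_linear = 0.63000 * (pi * 2.0900 / 0.01464915)^2 = 126563.4
G_dBi = 10 * log10(126563.4) = 51.02 dBi

51.02 dBi


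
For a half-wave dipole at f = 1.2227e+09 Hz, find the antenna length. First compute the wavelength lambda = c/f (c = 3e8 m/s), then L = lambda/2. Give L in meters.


lambda = c / f = 3.0000e+08 / 1.2227e+09 = 0.2453586 m
L = lambda / 2 = 0.2453586 / 2 = 0.1227 m

0.1227 m


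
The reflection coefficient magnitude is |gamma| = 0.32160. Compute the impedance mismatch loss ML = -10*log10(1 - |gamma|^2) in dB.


ML = -10 * log10(1 - 0.32160^2) = -10 * log10(0.89657344) = 0.4741 dB

0.4741 dB


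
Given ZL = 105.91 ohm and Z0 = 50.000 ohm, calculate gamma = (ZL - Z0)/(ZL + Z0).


gamma = (105.91 - 50.000) / (105.91 + 50.000) = 0.3586

0.3586


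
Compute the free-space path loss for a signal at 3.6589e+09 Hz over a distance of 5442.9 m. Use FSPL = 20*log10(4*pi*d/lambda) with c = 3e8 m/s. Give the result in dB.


lambda = c / f = 3.0000e+08 / 3.6589e+09 = 0.08199186 m
FSPL = 20 * log10(4*pi*5442.9/0.08199186) = 118.4 dB

118.4 dB


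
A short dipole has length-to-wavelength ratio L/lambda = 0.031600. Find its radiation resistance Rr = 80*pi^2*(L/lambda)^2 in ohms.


Rr = 80 * pi^2 * (0.031600)^2 = 80 * 9.869604 * 9.985600e-04 = 0.7884 ohm

0.7884 ohm


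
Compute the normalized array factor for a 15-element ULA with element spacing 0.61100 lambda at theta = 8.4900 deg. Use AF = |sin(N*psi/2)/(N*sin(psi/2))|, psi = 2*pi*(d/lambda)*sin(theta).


psi = 2*pi*0.61100*sin(8.4900 deg) = 0.5667815 rad
AF = |sin(15*0.5667815/2) / (15*sin(0.5667815/2))| = 0.2135

0.2135


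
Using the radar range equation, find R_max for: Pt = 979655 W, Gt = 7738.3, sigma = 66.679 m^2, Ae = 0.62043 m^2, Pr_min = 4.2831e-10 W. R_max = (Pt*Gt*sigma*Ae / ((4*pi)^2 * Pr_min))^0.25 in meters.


R^4 = 979655*7738.3*66.679*0.62043 / ((4*pi)^2 * 4.2831e-10) = 4.636846e+18
R_max = 4.636846e+18^0.25 = 46404 m

46404 m


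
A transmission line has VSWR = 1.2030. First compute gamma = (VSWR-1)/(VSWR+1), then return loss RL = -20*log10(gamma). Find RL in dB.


gamma = (1.2030 - 1) / (1.2030 + 1) = 0.09214707
RL = -20 * log10(0.09214707) = 20.71 dB

20.71 dB


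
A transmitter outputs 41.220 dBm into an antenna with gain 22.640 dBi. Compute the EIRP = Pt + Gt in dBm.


EIRP = Pt + Gt = 41.220 + 22.640 = 63.86 dBm

63.86 dBm


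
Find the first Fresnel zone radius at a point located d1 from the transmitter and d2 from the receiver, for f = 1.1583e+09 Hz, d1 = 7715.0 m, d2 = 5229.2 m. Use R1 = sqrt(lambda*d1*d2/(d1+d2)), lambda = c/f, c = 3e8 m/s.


lambda = c / f = 3.0000e+08 / 1.1583e+09 = 0.2590003 m
R1 = sqrt(0.2590003 * 7715.0 * 5229.2 / (7715.0 + 5229.2)) = 28.41 m

28.41 m


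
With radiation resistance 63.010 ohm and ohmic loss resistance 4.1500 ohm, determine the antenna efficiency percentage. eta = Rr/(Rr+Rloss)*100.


eta = 63.010 / (63.010 + 4.1500) * 100 = 93.82%

93.82%


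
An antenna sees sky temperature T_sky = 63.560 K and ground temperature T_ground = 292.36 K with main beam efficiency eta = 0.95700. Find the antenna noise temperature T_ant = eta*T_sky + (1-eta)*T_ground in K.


T_ant = 0.95700 * 63.560 + (1 - 0.95700) * 292.36 = 73.40 K

73.40 K


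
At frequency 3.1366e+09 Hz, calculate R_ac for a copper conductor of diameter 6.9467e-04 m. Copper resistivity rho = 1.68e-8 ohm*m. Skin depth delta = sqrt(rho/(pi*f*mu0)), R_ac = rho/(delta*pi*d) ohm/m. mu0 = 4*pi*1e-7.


delta = sqrt(1.68e-8 / (pi * 3.1366e+09 * 4*pi*1e-7)) = 1.164783e-06 m
R_ac = 1.68e-8 / (1.164783e-06 * pi * 6.9467e-04) = 6.609 ohm/m

6.609 ohm/m


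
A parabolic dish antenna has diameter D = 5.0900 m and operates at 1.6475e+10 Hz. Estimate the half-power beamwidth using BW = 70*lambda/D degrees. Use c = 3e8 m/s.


lambda = c / f = 3.0000e+08 / 1.6475e+10 = 0.01820941 m
BW = 70 * 0.01820941 / 5.0900 = 0.2504 deg

0.2504 deg


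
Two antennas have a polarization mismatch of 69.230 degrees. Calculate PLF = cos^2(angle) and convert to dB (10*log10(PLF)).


PLF_linear = cos^2(69.230 deg) = 0.1257535
PLF_dB = 10 * log10(0.1257535) = -9.005 dB

-9.005 dB


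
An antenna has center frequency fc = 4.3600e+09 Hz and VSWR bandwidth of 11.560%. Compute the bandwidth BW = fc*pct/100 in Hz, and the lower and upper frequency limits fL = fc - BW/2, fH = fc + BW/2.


BW = 4.3600e+09 * 11.560/100 = 5.040160e+08 Hz
fL = 4.3600e+09 - 5.040160e+08/2 = 4.108e+09 Hz
fH = 4.3600e+09 + 5.040160e+08/2 = 4.612e+09 Hz

BW=5.040e+08 Hz, fL=4.108e+09 Hz, fH=4.612e+09 Hz


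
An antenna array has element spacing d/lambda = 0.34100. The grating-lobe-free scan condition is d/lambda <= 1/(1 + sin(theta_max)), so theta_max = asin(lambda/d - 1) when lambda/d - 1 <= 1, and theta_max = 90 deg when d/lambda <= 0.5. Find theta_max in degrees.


lambda/d - 1 = 1/0.34100 - 1 = 1.932551 >= 1
d/lambda <= 0.5, so the array can scan to endfire without grating lobes: theta_max = 90 deg

90 deg


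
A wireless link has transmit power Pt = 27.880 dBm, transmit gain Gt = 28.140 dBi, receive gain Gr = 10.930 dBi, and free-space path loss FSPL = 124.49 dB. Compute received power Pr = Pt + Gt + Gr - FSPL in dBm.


Pr = 27.880 + 28.140 + 10.930 - 124.49 = -57.54 dBm

-57.54 dBm


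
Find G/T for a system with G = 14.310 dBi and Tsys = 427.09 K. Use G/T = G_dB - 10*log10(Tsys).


G/T = 14.310 - 10*log10(427.09) = 14.310 - 26.30519 = -12.00 dB/K

-12.00 dB/K


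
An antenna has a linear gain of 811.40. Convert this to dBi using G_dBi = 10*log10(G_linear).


G_dBi = 10 * log10(811.40) = 29.09 dBi

29.09 dBi


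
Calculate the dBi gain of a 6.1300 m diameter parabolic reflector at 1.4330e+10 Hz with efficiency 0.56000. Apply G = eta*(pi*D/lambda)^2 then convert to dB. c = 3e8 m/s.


lambda = c / f = 3.0000e+08 / 1.4330e+10 = 0.02093510 m
G_linear = 0.56000 * (pi * 6.1300 / 0.02093510)^2 = 473869.4
G_dBi = 10 * log10(473869.4) = 56.76 dBi

56.76 dBi


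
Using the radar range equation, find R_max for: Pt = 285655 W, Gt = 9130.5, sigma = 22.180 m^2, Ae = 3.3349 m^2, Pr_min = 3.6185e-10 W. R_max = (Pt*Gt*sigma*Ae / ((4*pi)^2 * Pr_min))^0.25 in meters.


R^4 = 285655*9130.5*22.180*3.3349 / ((4*pi)^2 * 3.6185e-10) = 3.376233e+18
R_max = 3.376233e+18^0.25 = 42866 m

42866 m


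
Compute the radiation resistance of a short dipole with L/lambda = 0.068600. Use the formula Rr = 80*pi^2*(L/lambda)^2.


Rr = 80 * pi^2 * (0.068600)^2 = 80 * 9.869604 * 4.705960e-03 = 3.716 ohm

3.716 ohm


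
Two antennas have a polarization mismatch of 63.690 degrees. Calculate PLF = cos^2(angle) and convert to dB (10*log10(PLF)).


PLF_linear = cos^2(63.690 deg) = 0.1964508
PLF_dB = 10 * log10(0.1964508) = -7.067 dB

-7.067 dB


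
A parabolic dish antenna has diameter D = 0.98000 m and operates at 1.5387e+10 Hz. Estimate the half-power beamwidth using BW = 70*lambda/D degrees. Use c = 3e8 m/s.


lambda = c / f = 3.0000e+08 / 1.5387e+10 = 0.01949698 m
BW = 70 * 0.01949698 / 0.98000 = 1.393 deg

1.393 deg


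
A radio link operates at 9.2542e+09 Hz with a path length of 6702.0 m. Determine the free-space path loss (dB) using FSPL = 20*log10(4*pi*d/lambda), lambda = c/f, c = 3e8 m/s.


lambda = c / f = 3.0000e+08 / 9.2542e+09 = 0.03241771 m
FSPL = 20 * log10(4*pi*6702.0/0.03241771) = 128.3 dB

128.3 dB


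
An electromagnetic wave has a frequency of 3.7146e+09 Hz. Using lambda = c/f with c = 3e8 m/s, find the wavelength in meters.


lambda = c / f = 3.0000e+08 / 3.7146e+09 = 0.08076 m

0.08076 m


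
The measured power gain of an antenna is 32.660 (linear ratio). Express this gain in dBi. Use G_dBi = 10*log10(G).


G_dBi = 10 * log10(32.660) = 15.14 dBi

15.14 dBi


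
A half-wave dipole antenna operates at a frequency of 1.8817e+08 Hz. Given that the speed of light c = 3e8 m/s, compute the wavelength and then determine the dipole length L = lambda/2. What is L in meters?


lambda = c / f = 3.0000e+08 / 1.8817e+08 = 1.594303 m
L = lambda / 2 = 1.594303 / 2 = 0.7972 m

0.7972 m


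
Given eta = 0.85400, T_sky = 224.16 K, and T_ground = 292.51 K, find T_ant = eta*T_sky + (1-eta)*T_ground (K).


T_ant = 0.85400 * 224.16 + (1 - 0.85400) * 292.51 = 234.1 K

234.1 K


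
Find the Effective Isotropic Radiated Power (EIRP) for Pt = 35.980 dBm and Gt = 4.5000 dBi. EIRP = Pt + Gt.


EIRP = Pt + Gt = 35.980 + 4.5000 = 40.48 dBm

40.48 dBm


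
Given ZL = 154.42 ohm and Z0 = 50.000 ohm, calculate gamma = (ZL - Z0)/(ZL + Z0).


gamma = (154.42 - 50.000) / (154.42 + 50.000) = 0.5108

0.5108


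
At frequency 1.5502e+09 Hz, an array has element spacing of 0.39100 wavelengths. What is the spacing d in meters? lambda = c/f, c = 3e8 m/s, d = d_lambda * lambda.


lambda = c / f = 3.0000e+08 / 1.5502e+09 = 0.1935234 m
d = 0.39100 * 0.1935234 = 0.07567 m

0.07567 m


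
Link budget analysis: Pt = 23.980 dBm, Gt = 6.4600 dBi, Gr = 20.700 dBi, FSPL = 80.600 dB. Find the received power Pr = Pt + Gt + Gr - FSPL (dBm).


Pr = 23.980 + 6.4600 + 20.700 - 80.600 = -29.46 dBm

-29.46 dBm


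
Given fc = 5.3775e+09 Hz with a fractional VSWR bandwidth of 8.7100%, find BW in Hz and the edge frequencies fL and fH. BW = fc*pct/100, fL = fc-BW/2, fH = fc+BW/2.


BW = 5.3775e+09 * 8.7100/100 = 4.683803e+08 Hz
fL = 5.3775e+09 - 4.683803e+08/2 = 5.143e+09 Hz
fH = 5.3775e+09 + 4.683803e+08/2 = 5.612e+09 Hz

BW=4.684e+08 Hz, fL=5.143e+09 Hz, fH=5.612e+09 Hz


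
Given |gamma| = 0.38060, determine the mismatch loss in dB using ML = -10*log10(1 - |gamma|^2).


ML = -10 * log10(1 - 0.38060^2) = -10 * log10(0.85514364) = 0.6796 dB

0.6796 dB


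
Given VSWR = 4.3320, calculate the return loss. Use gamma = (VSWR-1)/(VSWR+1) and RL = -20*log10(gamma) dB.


gamma = (4.3320 - 1) / (4.3320 + 1) = 0.6249062
RL = -20 * log10(0.6249062) = 4.084 dB

4.084 dB


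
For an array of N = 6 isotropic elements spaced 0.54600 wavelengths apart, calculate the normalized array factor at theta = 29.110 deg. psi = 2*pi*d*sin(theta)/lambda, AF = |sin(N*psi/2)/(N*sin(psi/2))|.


psi = 2*pi*0.54600*sin(29.110 deg) = 1.668955 rad
AF = |sin(6*1.668955/2) / (6*sin(1.668955/2))| = 0.2153

0.2153


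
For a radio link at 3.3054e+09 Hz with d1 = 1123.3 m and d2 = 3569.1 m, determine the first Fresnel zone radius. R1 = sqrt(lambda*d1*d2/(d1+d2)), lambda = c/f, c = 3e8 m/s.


lambda = c / f = 3.0000e+08 / 3.3054e+09 = 0.09076057 m
R1 = sqrt(0.09076057 * 1123.3 * 3569.1 / (1123.3 + 3569.1)) = 8.806 m

8.806 m


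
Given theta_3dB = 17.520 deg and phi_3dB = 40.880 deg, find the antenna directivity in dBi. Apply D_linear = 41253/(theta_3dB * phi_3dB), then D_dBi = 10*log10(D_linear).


D_linear = 41253 / (17.520 * 40.880) = 57.59842
D_dBi = 10 * log10(57.59842) = 17.60 dBi

17.60 dBi


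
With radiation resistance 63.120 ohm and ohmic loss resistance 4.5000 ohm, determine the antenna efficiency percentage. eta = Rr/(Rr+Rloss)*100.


eta = 63.120 / (63.120 + 4.5000) * 100 = 93.35%

93.35%


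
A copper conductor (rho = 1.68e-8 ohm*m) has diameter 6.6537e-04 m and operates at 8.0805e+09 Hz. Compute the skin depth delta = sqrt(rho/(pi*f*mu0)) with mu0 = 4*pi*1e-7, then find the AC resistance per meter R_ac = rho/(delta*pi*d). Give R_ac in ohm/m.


delta = sqrt(1.68e-8 / (pi * 8.0805e+09 * 4*pi*1e-7)) = 7.256975e-07 m
R_ac = 1.68e-8 / (7.256975e-07 * pi * 6.6537e-04) = 11.07 ohm/m

11.07 ohm/m


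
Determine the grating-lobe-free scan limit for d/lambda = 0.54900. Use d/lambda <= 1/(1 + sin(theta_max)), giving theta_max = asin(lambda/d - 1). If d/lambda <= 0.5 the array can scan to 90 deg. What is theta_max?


lambda/d - 1 = 1/0.54900 - 1 = 0.8214936
theta_max = asin(0.8214936) = 55.23 deg

55.23 deg


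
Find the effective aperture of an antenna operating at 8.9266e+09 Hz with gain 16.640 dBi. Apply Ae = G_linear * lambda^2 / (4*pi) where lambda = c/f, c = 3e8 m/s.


lambda = c / f = 3.0000e+08 / 8.9266e+09 = 0.03360742 m
G_linear = 10^(16.640/10) = 46.13176
Ae = G_linear * lambda^2 / (4*pi) = 46.13176 * 0.03360742^2 / (4*pi) = 4.146e-03 m^2

4.146e-03 m^2


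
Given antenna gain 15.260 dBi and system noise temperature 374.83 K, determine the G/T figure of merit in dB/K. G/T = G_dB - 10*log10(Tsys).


G/T = 15.260 - 10*log10(374.83) = 15.260 - 25.73834 = -10.48 dB/K

-10.48 dB/K


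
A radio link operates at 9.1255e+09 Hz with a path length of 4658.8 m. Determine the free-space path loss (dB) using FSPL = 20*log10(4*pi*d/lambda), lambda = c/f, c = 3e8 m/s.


lambda = c / f = 3.0000e+08 / 9.1255e+09 = 0.03287491 m
FSPL = 20 * log10(4*pi*4658.8/0.03287491) = 125.0 dB

125.0 dB


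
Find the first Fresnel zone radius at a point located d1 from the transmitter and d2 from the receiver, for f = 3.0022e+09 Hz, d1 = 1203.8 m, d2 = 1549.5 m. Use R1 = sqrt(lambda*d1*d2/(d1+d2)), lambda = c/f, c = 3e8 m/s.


lambda = c / f = 3.0000e+08 / 3.0022e+09 = 0.09992672 m
R1 = sqrt(0.09992672 * 1203.8 * 1549.5 / (1203.8 + 1549.5)) = 8.228 m

8.228 m


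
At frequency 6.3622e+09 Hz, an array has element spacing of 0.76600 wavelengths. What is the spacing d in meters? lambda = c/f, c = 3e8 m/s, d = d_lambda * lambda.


lambda = c / f = 3.0000e+08 / 6.3622e+09 = 0.04715350 m
d = 0.76600 * 0.04715350 = 0.03612 m

0.03612 m


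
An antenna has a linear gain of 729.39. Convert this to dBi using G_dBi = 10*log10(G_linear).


G_dBi = 10 * log10(729.39) = 28.63 dBi

28.63 dBi


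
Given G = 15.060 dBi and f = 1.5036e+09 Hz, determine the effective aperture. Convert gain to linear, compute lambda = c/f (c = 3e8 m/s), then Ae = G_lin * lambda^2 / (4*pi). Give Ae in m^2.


lambda = c / f = 3.0000e+08 / 1.5036e+09 = 0.1995211 m
G_linear = 10^(15.060/10) = 32.06269
Ae = G_linear * lambda^2 / (4*pi) = 32.06269 * 0.1995211^2 / (4*pi) = 0.1016 m^2

0.1016 m^2


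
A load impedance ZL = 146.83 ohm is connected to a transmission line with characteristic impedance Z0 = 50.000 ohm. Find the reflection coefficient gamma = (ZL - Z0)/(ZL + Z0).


gamma = (146.83 - 50.000) / (146.83 + 50.000) = 0.4919

0.4919


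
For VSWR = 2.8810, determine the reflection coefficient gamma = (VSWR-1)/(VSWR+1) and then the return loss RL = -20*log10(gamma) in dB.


gamma = (2.8810 - 1) / (2.8810 + 1) = 0.4846689
RL = -20 * log10(0.4846689) = 6.291 dB

6.291 dB


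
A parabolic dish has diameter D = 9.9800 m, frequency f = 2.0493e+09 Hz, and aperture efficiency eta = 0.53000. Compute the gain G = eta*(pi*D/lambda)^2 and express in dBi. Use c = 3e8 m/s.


lambda = c / f = 3.0000e+08 / 2.0493e+09 = 0.1463915 m
G_linear = 0.53000 * (pi * 9.9800 / 0.1463915)^2 = 24311.12
G_dBi = 10 * log10(24311.12) = 43.86 dBi

43.86 dBi


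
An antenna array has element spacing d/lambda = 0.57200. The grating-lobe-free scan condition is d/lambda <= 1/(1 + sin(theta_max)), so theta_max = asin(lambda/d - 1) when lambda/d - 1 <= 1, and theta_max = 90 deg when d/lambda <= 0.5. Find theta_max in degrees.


lambda/d - 1 = 1/0.57200 - 1 = 0.7482517
theta_max = asin(0.7482517) = 48.44 deg

48.44 deg


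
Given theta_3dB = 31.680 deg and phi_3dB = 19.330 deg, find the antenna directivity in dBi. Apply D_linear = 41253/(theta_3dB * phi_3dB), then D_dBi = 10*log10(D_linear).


D_linear = 41253 / (31.680 * 19.330) = 67.36565
D_dBi = 10 * log10(67.36565) = 18.28 dBi

18.28 dBi


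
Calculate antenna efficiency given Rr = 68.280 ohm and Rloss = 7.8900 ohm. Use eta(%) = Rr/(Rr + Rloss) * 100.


eta = 68.280 / (68.280 + 7.8900) * 100 = 89.64%

89.64%


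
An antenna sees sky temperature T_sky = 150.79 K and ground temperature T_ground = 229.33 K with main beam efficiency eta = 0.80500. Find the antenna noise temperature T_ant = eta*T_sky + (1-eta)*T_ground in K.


T_ant = 0.80500 * 150.79 + (1 - 0.80500) * 229.33 = 166.1 K

166.1 K


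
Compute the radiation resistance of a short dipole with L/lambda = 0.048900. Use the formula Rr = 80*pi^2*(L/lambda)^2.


Rr = 80 * pi^2 * (0.048900)^2 = 80 * 9.869604 * 2.391210e-03 = 1.888 ohm

1.888 ohm


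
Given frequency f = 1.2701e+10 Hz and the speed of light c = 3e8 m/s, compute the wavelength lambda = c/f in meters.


lambda = c / f = 3.0000e+08 / 1.2701e+10 = 0.02362 m

0.02362 m


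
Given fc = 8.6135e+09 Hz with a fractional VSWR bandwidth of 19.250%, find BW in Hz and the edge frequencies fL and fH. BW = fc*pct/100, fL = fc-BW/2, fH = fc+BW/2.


BW = 8.6135e+09 * 19.250/100 = 1.658099e+09 Hz
fL = 8.6135e+09 - 1.658099e+09/2 = 7.784e+09 Hz
fH = 8.6135e+09 + 1.658099e+09/2 = 9.443e+09 Hz

BW=1.658e+09 Hz, fL=7.784e+09 Hz, fH=9.443e+09 Hz


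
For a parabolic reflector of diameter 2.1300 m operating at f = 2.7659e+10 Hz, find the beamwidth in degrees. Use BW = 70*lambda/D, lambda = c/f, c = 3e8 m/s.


lambda = c / f = 3.0000e+08 / 2.7659e+10 = 0.01084638 m
BW = 70 * 0.01084638 / 2.1300 = 0.3565 deg

0.3565 deg


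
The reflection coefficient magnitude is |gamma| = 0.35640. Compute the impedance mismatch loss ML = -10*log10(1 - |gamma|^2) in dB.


ML = -10 * log10(1 - 0.35640^2) = -10 * log10(0.87297904) = 0.5900 dB

0.5900 dB


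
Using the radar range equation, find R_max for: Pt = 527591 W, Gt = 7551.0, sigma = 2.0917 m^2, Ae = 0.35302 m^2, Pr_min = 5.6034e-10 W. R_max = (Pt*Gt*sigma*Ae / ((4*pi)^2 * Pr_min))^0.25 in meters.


R^4 = 527591*7551.0*2.0917*0.35302 / ((4*pi)^2 * 5.6034e-10) = 3.324522e+16
R_max = 3.324522e+16^0.25 = 13503 m

13503 m


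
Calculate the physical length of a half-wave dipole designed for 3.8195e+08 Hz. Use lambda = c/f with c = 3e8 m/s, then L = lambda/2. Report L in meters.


lambda = c / f = 3.0000e+08 / 3.8195e+08 = 0.7854431 m
L = lambda / 2 = 0.7854431 / 2 = 0.3927 m

0.3927 m


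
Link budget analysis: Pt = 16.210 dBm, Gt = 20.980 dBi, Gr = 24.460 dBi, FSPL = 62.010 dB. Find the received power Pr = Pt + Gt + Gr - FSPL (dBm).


Pr = 16.210 + 20.980 + 24.460 - 62.010 = -0.36 dBm

-0.36 dBm


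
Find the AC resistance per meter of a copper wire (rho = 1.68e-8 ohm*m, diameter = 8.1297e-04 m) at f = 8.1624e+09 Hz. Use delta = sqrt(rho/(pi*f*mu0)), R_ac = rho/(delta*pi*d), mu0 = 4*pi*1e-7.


delta = sqrt(1.68e-8 / (pi * 8.1624e+09 * 4*pi*1e-7)) = 7.220476e-07 m
R_ac = 1.68e-8 / (7.220476e-07 * pi * 8.1297e-04) = 9.110 ohm/m

9.110 ohm/m


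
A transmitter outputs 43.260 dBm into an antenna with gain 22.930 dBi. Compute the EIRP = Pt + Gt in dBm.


EIRP = Pt + Gt = 43.260 + 22.930 = 66.19 dBm

66.19 dBm


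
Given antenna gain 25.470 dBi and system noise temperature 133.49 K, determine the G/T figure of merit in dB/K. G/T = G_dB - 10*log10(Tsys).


G/T = 25.470 - 10*log10(133.49) = 25.470 - 21.25449 = 4.216 dB/K

4.216 dB/K


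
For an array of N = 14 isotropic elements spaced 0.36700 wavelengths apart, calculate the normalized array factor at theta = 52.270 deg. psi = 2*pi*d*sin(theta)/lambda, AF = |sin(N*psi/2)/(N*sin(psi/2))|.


psi = 2*pi*0.36700*sin(52.270 deg) = 1.823767 rad
AF = |sin(14*1.823767/2) / (14*sin(1.823767/2))| = 0.01795

0.01795


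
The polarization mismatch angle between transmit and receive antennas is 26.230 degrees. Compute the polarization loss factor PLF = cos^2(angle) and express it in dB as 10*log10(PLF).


PLF_linear = cos^2(26.230 deg) = 0.8046576
PLF_dB = 10 * log10(0.8046576) = -0.9439 dB

-0.9439 dB


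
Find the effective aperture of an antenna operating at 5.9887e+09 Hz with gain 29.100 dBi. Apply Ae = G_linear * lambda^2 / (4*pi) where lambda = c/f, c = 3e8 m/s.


lambda = c / f = 3.0000e+08 / 5.9887e+09 = 0.05009434 m
G_linear = 10^(29.100/10) = 812.8305
Ae = G_linear * lambda^2 / (4*pi) = 812.8305 * 0.05009434^2 / (4*pi) = 0.1623 m^2

0.1623 m^2


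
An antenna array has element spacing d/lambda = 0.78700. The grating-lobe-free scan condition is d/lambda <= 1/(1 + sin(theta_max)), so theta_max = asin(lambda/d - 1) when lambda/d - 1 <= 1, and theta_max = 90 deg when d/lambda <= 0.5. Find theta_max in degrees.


lambda/d - 1 = 1/0.78700 - 1 = 0.2706480
theta_max = asin(0.2706480) = 15.70 deg

15.70 deg


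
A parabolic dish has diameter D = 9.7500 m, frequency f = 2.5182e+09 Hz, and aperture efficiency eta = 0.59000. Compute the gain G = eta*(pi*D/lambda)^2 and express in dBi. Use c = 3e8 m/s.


lambda = c / f = 3.0000e+08 / 2.5182e+09 = 0.1191327 m
G_linear = 0.59000 * (pi * 9.7500 / 0.1191327)^2 = 39003.09
G_dBi = 10 * log10(39003.09) = 45.91 dBi

45.91 dBi


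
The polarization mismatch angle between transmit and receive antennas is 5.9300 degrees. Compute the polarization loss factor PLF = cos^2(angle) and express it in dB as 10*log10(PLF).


PLF_linear = cos^2(5.9300 deg) = 0.9893264
PLF_dB = 10 * log10(0.9893264) = -0.04660 dB

-0.04660 dB


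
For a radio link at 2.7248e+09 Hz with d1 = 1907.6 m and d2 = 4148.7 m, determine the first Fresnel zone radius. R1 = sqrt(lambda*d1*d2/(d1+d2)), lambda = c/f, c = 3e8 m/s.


lambda = c / f = 3.0000e+08 / 2.7248e+09 = 0.1100998 m
R1 = sqrt(0.1100998 * 1907.6 * 4148.7 / (1907.6 + 4148.7)) = 11.99 m

11.99 m


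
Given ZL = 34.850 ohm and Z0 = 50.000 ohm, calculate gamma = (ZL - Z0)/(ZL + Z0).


gamma = (34.850 - 50.000) / (34.850 + 50.000) = -0.1786

-0.1786


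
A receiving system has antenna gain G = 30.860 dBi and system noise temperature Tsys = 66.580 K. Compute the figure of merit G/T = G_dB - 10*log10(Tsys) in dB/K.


G/T = 30.860 - 10*log10(66.580) = 30.860 - 18.23344 = 12.63 dB/K

12.63 dB/K


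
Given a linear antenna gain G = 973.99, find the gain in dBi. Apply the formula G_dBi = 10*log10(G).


G_dBi = 10 * log10(973.99) = 29.89 dBi

29.89 dBi


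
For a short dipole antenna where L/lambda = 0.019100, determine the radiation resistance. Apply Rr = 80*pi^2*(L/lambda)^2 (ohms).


Rr = 80 * pi^2 * (0.019100)^2 = 80 * 9.869604 * 3.648100e-04 = 0.2880 ohm

0.2880 ohm


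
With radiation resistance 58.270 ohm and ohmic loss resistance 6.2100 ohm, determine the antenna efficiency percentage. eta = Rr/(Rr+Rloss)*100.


eta = 58.270 / (58.270 + 6.2100) * 100 = 90.37%

90.37%


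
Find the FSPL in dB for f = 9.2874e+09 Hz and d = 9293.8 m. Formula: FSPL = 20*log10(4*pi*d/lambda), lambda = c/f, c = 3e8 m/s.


lambda = c / f = 3.0000e+08 / 9.2874e+09 = 0.03230183 m
FSPL = 20 * log10(4*pi*9293.8/0.03230183) = 131.2 dB

131.2 dB


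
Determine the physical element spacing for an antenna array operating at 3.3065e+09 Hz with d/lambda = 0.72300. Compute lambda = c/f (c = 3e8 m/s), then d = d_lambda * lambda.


lambda = c / f = 3.0000e+08 / 3.3065e+09 = 0.09073038 m
d = 0.72300 * 0.09073038 = 0.06560 m

0.06560 m


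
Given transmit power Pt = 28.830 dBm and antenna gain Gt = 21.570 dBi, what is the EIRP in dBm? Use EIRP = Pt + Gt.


EIRP = Pt + Gt = 28.830 + 21.570 = 50.40 dBm

50.40 dBm


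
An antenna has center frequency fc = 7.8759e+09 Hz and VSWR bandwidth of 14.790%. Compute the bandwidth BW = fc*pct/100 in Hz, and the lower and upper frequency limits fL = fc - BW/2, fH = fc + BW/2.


BW = 7.8759e+09 * 14.790/100 = 1.164846e+09 Hz
fL = 7.8759e+09 - 1.164846e+09/2 = 7.293e+09 Hz
fH = 7.8759e+09 + 1.164846e+09/2 = 8.458e+09 Hz

BW=1.165e+09 Hz, fL=7.293e+09 Hz, fH=8.458e+09 Hz


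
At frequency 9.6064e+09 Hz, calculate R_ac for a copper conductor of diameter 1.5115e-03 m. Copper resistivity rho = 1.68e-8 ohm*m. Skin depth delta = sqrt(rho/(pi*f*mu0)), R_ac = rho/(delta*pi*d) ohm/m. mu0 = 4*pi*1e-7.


delta = sqrt(1.68e-8 / (pi * 9.6064e+09 * 4*pi*1e-7)) = 6.655711e-07 m
R_ac = 1.68e-8 / (6.655711e-07 * pi * 1.5115e-03) = 5.316 ohm/m

5.316 ohm/m


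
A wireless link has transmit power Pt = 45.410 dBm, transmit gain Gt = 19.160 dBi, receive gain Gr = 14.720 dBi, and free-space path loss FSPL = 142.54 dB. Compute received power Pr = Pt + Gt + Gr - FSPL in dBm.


Pr = 45.410 + 19.160 + 14.720 - 142.54 = -63.25 dBm

-63.25 dBm


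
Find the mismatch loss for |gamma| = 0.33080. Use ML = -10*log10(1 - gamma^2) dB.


ML = -10 * log10(1 - 0.33080^2) = -10 * log10(0.89057136) = 0.5033 dB

0.5033 dB


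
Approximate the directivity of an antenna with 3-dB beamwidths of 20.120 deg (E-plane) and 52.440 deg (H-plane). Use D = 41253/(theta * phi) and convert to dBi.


D_linear = 41253 / (20.120 * 52.440) = 39.09893
D_dBi = 10 * log10(39.09893) = 15.92 dBi

15.92 dBi


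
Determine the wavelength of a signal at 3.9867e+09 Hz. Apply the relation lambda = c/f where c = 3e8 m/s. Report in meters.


lambda = c / f = 3.0000e+08 / 3.9867e+09 = 0.07525 m

0.07525 m


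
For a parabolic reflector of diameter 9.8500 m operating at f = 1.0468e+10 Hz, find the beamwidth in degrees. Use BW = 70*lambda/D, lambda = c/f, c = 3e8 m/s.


lambda = c / f = 3.0000e+08 / 1.0468e+10 = 0.02865877 m
BW = 70 * 0.02865877 / 9.8500 = 0.2037 deg

0.2037 deg


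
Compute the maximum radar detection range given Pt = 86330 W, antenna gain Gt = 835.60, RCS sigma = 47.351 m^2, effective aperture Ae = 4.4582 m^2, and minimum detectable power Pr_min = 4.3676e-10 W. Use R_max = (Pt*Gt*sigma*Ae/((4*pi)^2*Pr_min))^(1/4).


R^4 = 86330*835.60*47.351*4.4582 / ((4*pi)^2 * 4.3676e-10) = 2.207935e+17
R_max = 2.207935e+17^0.25 = 21677 m

21677 m


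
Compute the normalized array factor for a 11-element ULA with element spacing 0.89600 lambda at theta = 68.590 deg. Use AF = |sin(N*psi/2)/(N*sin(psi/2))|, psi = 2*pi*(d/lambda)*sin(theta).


psi = 2*pi*0.89600*sin(68.590 deg) = 5.241238 rad
AF = |sin(11*5.241238/2) / (11*sin(5.241238/2))| = 0.09585

0.09585


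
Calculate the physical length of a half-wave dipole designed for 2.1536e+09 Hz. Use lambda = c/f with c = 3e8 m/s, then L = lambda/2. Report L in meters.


lambda = c / f = 3.0000e+08 / 2.1536e+09 = 0.1393016 m
L = lambda / 2 = 0.1393016 / 2 = 0.06965 m

0.06965 m


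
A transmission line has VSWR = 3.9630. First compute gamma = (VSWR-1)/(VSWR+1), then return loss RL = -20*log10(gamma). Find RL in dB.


gamma = (3.9630 - 1) / (3.9630 + 1) = 0.5970179
RL = -20 * log10(0.5970179) = 4.480 dB

4.480 dB


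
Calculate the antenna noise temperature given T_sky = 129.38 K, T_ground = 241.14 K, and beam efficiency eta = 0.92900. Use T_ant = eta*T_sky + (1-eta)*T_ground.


T_ant = 0.92900 * 129.38 + (1 - 0.92900) * 241.14 = 137.3 K

137.3 K


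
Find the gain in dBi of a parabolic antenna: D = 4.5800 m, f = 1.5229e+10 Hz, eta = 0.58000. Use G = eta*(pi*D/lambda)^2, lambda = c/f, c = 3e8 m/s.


lambda = c / f = 3.0000e+08 / 1.5229e+10 = 0.01969926 m
G_linear = 0.58000 * (pi * 4.5800 / 0.01969926)^2 = 309427.5
G_dBi = 10 * log10(309427.5) = 54.91 dBi

54.91 dBi


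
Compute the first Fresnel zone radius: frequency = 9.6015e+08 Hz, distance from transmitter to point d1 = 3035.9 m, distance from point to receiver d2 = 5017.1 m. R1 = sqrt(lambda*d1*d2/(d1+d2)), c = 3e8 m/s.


lambda = c / f = 3.0000e+08 / 9.6015e+08 = 0.3124512 m
R1 = sqrt(0.3124512 * 3035.9 * 5017.1 / (3035.9 + 5017.1)) = 24.31 m

24.31 m


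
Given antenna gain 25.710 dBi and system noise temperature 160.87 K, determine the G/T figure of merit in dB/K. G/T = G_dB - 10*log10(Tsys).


G/T = 25.710 - 10*log10(160.87) = 25.710 - 22.06475 = 3.645 dB/K

3.645 dB/K


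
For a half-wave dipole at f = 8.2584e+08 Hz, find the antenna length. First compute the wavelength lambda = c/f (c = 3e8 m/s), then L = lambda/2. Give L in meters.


lambda = c / f = 3.0000e+08 / 8.2584e+08 = 0.3632665 m
L = lambda / 2 = 0.3632665 / 2 = 0.1816 m

0.1816 m


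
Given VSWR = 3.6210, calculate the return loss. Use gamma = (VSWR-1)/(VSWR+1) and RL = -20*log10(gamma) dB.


gamma = (3.6210 - 1) / (3.6210 + 1) = 0.5671932
RL = -20 * log10(0.5671932) = 4.925 dB

4.925 dB


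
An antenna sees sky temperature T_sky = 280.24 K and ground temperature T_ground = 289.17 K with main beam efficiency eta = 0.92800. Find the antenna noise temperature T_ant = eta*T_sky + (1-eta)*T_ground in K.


T_ant = 0.92800 * 280.24 + (1 - 0.92800) * 289.17 = 280.9 K

280.9 K


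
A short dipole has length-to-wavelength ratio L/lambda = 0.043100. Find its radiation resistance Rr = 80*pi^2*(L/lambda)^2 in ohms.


Rr = 80 * pi^2 * (0.043100)^2 = 80 * 9.869604 * 1.857610e-03 = 1.467 ohm

1.467 ohm
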